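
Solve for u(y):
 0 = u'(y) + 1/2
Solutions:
 u(y) = C1 - y/2


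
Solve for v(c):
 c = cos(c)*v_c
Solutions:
 v(c) = C1 + Integral(c/cos(c), c)


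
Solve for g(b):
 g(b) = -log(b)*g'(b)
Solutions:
 g(b) = C1*exp(-li(b))


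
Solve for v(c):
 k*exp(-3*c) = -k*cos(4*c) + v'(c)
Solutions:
 v(c) = C1 + k*sin(4*c)/4 - k*exp(-3*c)/3


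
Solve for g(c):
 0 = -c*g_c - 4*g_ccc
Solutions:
 g(c) = C1 + Integral(C2*airyai(-2^(1/3)*c/2) + C3*airybi(-2^(1/3)*c/2), c)


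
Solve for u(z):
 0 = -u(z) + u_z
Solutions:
 u(z) = C1*exp(z)


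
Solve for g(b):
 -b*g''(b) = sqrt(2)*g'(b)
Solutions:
 g(b) = C1 + C2*b^(1 - sqrt(2))


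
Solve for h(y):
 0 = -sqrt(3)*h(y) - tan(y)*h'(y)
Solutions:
 h(y) = C1/sin(y)^(sqrt(3))


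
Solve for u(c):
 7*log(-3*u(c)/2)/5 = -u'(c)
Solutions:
 5*Integral(1/(log(-_y) - log(2) + log(3)), (_y, u(c)))/7 = C1 - c


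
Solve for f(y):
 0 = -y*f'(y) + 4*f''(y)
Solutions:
 f(y) = C1 + C2*erfi(sqrt(2)*y/4)


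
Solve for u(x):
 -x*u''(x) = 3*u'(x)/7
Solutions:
 u(x) = C1 + C2*x^(4/7)


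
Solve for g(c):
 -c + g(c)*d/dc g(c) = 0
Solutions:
 g(c) = -sqrt(C1 + c^2)
 g(c) = sqrt(C1 + c^2)


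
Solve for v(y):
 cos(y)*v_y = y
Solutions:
 v(y) = C1 + Integral(y/cos(y), y)


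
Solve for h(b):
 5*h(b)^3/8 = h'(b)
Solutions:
 h(b) = -2*sqrt(-1/(C1 + 5*b))
 h(b) = 2*sqrt(-1/(C1 + 5*b))


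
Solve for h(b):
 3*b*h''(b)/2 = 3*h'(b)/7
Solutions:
 h(b) = C1 + C2*b^(9/7)


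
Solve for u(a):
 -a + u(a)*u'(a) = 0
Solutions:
 u(a) = -sqrt(C1 + a^2)
 u(a) = sqrt(C1 + a^2)


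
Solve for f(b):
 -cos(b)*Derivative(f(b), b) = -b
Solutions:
 f(b) = C1 + Integral(b/cos(b), b)


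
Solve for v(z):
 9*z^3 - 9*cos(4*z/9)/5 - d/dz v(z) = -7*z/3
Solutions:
 v(z) = C1 + 9*z^4/4 + 7*z^2/6 - 81*sin(4*z/9)/20


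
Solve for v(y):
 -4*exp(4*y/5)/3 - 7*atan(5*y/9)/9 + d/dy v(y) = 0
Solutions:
 v(y) = C1 + 7*y*atan(5*y/9)/9 + 5*exp(4*y/5)/3 - 7*log(25*y^2 + 81)/10


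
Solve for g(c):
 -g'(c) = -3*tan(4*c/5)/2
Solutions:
 g(c) = C1 - 15*log(cos(4*c/5))/8


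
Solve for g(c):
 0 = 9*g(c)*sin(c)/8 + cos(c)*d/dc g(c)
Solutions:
 g(c) = C1*cos(c)^(9/8)


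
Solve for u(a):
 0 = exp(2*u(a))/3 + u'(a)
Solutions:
 u(a) = log(-sqrt(1/(C1 + a))) - log(2) + log(6)/2
 u(a) = log(1/(C1 + a))/2 - log(2) + log(6)/2


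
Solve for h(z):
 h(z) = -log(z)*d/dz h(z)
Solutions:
 h(z) = C1*exp(-li(z))


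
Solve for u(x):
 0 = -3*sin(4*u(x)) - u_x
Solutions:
 u(x) = -acos((-C1 - exp(24*x))/(C1 - exp(24*x)))/4 + pi/2
 u(x) = acos((-C1 - exp(24*x))/(C1 - exp(24*x)))/4


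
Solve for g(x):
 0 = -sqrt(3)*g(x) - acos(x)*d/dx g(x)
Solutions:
 g(x) = C1*exp(-sqrt(3)*Integral(1/acos(x), x))


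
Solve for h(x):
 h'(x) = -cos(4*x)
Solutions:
 h(x) = C1 - sin(4*x)/4


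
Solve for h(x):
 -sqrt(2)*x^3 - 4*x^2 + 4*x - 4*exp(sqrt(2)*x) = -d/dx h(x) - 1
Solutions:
 h(x) = C1 + sqrt(2)*x^4/4 + 4*x^3/3 - 2*x^2 - x + 2*sqrt(2)*exp(sqrt(2)*x)


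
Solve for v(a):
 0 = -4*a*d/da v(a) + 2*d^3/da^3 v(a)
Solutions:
 v(a) = C1 + Integral(C2*airyai(2^(1/3)*a) + C3*airybi(2^(1/3)*a), a)


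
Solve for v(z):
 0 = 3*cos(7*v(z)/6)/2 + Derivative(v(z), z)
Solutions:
 3*z/2 - 3*log(sin(7*v(z)/6) - 1)/7 + 3*log(sin(7*v(z)/6) + 1)/7 = C1


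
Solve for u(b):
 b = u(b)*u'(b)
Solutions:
 u(b) = -sqrt(C1 + b^2)
 u(b) = sqrt(C1 + b^2)


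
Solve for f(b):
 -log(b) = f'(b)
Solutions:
 f(b) = C1 - b*log(b) + b


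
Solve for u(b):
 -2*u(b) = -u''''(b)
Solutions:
 u(b) = C1*exp(-2^(1/4)*b) + C2*exp(2^(1/4)*b) + C3*sin(2^(1/4)*b) + C4*cos(2^(1/4)*b)


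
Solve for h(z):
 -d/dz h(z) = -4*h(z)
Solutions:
 h(z) = C1*exp(4*z)


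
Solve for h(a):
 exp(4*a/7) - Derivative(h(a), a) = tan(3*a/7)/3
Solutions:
 h(a) = C1 + 7*exp(4*a/7)/4 + 7*log(cos(3*a/7))/9


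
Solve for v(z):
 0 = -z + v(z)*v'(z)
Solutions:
 v(z) = -sqrt(C1 + z^2)
 v(z) = sqrt(C1 + z^2)


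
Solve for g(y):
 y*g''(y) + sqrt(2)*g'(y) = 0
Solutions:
 g(y) = C1 + C2*y^(1 - sqrt(2))


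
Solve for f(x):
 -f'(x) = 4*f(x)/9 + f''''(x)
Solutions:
 f(x) = (C1/sqrt(exp(x*sqrt(-12^(1/3)*(sqrt(9897) + 243)^(1/3)/18 - 16*18^(1/3)/(9*(sqrt(9897) + 243)^(1/3)) + 6*sqrt(2)/sqrt(32*18^(1/3)/(sqrt(9897) + 243)^(1/3) + 12^(1/3)*(sqrt(9897) + 243)^(1/3))))) + C2*sqrt(exp(x*sqrt(-12^(1/3)*(sqrt(9897) + 243)^(1/3)/18 - 16*18^(1/3)/(9*(sqrt(9897) + 243)^(1/3)) + 6*sqrt(2)/sqrt(32*18^(1/3)/(sqrt(9897) + 243)^(1/3) + 12^(1/3)*(sqrt(9897) + 243)^(1/3))))))*exp(-sqrt(2)*x*sqrt(32*18^(1/3)/(sqrt(9897) + 243)^(1/3) + 12^(1/3)*(sqrt(9897) + 243)^(1/3))/12) + (C3*sin(x*sqrt(16*18^(1/3)/(9*(sqrt(9897) + 243)^(1/3)) + 12^(1/3)*(sqrt(9897) + 243)^(1/3)/18 + 6*sqrt(2)/sqrt(32*18^(1/3)/(sqrt(9897) + 243)^(1/3) + 12^(1/3)*(sqrt(9897) + 243)^(1/3)))/2) + C4*cos(x*sqrt(16*18^(1/3)/(9*(sqrt(9897) + 243)^(1/3)) + 12^(1/3)*(sqrt(9897) + 243)^(1/3)/18 + 6*sqrt(2)/sqrt(32*18^(1/3)/(sqrt(9897) + 243)^(1/3) + 12^(1/3)*(sqrt(9897) + 243)^(1/3)))/2))*exp(sqrt(2)*x*sqrt(32*18^(1/3)/(sqrt(9897) + 243)^(1/3) + 12^(1/3)*(sqrt(9897) + 243)^(1/3))/12)


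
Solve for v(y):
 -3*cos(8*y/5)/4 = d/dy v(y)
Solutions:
 v(y) = C1 - 15*sin(8*y/5)/32


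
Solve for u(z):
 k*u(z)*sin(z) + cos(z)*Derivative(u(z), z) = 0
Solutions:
 u(z) = C1*exp(k*log(cos(z)))


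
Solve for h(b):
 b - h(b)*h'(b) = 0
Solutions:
 h(b) = -sqrt(C1 + b^2)
 h(b) = sqrt(C1 + b^2)


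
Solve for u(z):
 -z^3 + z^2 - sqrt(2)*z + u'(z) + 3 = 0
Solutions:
 u(z) = C1 + z^4/4 - z^3/3 + sqrt(2)*z^2/2 - 3*z


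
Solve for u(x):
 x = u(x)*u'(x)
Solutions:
 u(x) = -sqrt(C1 + x^2)
 u(x) = sqrt(C1 + x^2)


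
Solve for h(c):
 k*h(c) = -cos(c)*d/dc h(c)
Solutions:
 h(c) = C1*exp(k*(log(sin(c) - 1) - log(sin(c) + 1))/2)


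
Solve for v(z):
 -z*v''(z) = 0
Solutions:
 v(z) = C1 + C2*z


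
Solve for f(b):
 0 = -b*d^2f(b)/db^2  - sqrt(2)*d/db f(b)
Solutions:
 f(b) = C1 + C2*b^(1 - sqrt(2))


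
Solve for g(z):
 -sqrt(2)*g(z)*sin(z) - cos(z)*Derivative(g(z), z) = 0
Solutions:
 g(z) = C1*cos(z)^(sqrt(2))


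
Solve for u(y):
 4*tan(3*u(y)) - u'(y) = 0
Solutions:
 u(y) = -asin(C1*exp(12*y))/3 + pi/3
 u(y) = asin(C1*exp(12*y))/3


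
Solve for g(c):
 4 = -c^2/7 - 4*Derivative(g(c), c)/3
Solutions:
 g(c) = C1 - c^3/28 - 3*c


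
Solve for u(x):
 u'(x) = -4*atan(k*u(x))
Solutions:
 Integral(1/atan(_y*k), (_y, u(x))) = C1 - 4*x


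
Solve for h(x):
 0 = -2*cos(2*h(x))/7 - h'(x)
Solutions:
 2*x/7 - log(sin(2*h(x)) - 1)/4 + log(sin(2*h(x)) + 1)/4 = C1


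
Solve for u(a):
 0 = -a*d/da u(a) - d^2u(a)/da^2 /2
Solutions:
 u(a) = C1 + C2*erf(a)


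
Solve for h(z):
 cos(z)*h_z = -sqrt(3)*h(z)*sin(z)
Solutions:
 h(z) = C1*cos(z)^(sqrt(3))


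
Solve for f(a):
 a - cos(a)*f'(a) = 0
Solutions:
 f(a) = C1 + Integral(a/cos(a), a)


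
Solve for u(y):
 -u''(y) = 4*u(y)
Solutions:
 u(y) = C1*sin(2*y) + C2*cos(2*y)


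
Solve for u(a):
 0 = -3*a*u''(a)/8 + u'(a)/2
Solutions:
 u(a) = C1 + C2*a^(7/3)


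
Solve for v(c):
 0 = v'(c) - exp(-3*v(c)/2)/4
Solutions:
 v(c) = 2*log(C1 + 3*c/8)/3
 v(c) = 2*log((-3^(1/3) - 3^(5/6)*I)*(C1 + c)^(1/3)/4)
 v(c) = 2*log((-3^(1/3) + 3^(5/6)*I)*(C1 + c)^(1/3)/4)


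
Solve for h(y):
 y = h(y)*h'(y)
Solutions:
 h(y) = -sqrt(C1 + y^2)
 h(y) = sqrt(C1 + y^2)


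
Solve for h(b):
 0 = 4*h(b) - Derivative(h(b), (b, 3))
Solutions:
 h(b) = C3*exp(2^(2/3)*b) + (C1*sin(2^(2/3)*sqrt(3)*b/2) + C2*cos(2^(2/3)*sqrt(3)*b/2))*exp(-2^(2/3)*b/2)


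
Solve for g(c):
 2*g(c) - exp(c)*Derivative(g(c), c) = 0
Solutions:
 g(c) = C1*exp(-2*exp(-c))


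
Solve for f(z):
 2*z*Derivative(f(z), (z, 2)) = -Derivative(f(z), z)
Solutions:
 f(z) = C1 + C2*sqrt(z)


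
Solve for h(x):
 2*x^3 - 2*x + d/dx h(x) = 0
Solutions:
 h(x) = C1 - x^4/2 + x^2


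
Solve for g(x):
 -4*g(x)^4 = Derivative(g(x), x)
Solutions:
 g(x) = (-3^(2/3) - 3*3^(1/6)*I)*(1/(C1 + 4*x))^(1/3)/6
 g(x) = (-3^(2/3) + 3*3^(1/6)*I)*(1/(C1 + 4*x))^(1/3)/6
 g(x) = (1/(C1 + 12*x))^(1/3)


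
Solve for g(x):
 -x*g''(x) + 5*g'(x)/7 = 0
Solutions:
 g(x) = C1 + C2*x^(12/7)


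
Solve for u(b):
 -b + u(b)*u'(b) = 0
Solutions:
 u(b) = -sqrt(C1 + b^2)
 u(b) = sqrt(C1 + b^2)


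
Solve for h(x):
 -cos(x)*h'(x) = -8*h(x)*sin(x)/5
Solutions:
 h(x) = C1/cos(x)^(8/5)


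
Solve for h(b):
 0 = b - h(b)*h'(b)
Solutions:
 h(b) = -sqrt(C1 + b^2)
 h(b) = sqrt(C1 + b^2)


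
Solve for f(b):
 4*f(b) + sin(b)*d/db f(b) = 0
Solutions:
 f(b) = C1*(cos(b)^2 + 2*cos(b) + 1)/(cos(b)^2 - 2*cos(b) + 1)


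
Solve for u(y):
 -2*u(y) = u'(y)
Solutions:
 u(y) = C1*exp(-2*y)


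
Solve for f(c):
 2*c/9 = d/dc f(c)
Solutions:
 f(c) = C1 + c^2/9


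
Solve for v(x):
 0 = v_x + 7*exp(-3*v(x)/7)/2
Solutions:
 v(x) = 7*log(C1 - 3*x/2)/3
 v(x) = 7*log(14^(2/3)*(-3^(1/3) - 3^(5/6)*I)*(C1 - 7*x)^(1/3)/28)
 v(x) = 7*log(14^(2/3)*(-3^(1/3) + 3^(5/6)*I)*(C1 - 7*x)^(1/3)/28)


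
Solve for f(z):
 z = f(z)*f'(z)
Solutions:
 f(z) = -sqrt(C1 + z^2)
 f(z) = sqrt(C1 + z^2)


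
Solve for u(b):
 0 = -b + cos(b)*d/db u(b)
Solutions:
 u(b) = C1 + Integral(b/cos(b), b)


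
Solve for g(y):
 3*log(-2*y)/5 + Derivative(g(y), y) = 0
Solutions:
 g(y) = C1 - 3*y*log(-y)/5 + 3*y*(1 - log(2))/5


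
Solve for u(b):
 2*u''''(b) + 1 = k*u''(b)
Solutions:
 u(b) = C1 + C2*b + C3*exp(-sqrt(2)*b*sqrt(k)/2) + C4*exp(sqrt(2)*b*sqrt(k)/2) + b^2/(2*k)


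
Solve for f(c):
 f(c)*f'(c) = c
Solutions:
 f(c) = -sqrt(C1 + c^2)
 f(c) = sqrt(C1 + c^2)


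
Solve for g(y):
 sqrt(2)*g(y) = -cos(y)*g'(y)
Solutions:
 g(y) = C1*(sin(y) - 1)^(sqrt(2)/2)/(sin(y) + 1)^(sqrt(2)/2)


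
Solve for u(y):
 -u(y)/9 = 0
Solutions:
 u(y) = 0


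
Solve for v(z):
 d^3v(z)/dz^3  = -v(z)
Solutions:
 v(z) = C3*exp(-z) + (C1*sin(sqrt(3)*z/2) + C2*cos(sqrt(3)*z/2))*exp(z/2)


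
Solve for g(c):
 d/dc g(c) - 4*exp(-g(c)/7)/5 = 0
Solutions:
 g(c) = 7*log(C1 + 4*c/35)


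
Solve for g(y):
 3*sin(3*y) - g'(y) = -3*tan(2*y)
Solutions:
 g(y) = C1 - 3*log(cos(2*y))/2 - cos(3*y)


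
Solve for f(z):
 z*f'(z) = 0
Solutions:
 f(z) = C1


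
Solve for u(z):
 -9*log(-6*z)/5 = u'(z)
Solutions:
 u(z) = C1 - 9*z*log(-z)/5 + 9*z*(1 - log(6))/5


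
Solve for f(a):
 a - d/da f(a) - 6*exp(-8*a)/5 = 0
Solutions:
 f(a) = C1 + a^2/2 + 3*exp(-8*a)/20


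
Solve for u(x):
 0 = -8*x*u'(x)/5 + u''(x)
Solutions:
 u(x) = C1 + C2*erfi(2*sqrt(5)*x/5)


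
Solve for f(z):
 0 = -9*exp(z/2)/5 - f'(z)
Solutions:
 f(z) = C1 - 18*exp(z/2)/5


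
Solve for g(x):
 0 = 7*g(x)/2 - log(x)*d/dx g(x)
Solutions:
 g(x) = C1*exp(7*li(x)/2)


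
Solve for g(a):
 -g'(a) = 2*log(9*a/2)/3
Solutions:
 g(a) = C1 - 2*a*log(a)/3 - 2*a*log(3) + 2*a/3 + 2*a*log(6)/3


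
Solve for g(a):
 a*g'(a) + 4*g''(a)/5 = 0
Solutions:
 g(a) = C1 + C2*erf(sqrt(10)*a/4)


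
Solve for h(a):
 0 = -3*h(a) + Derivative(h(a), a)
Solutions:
 h(a) = C1*exp(3*a)


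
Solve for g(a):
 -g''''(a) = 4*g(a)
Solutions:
 g(a) = (C1*sin(a) + C2*cos(a))*exp(-a) + (C3*sin(a) + C4*cos(a))*exp(a)


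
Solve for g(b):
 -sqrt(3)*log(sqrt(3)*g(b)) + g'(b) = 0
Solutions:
 -2*sqrt(3)*Integral(1/(2*log(_y) + log(3)), (_y, g(b)))/3 = C1 - b


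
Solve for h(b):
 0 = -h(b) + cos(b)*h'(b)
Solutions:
 h(b) = C1*sqrt(sin(b) + 1)/sqrt(sin(b) - 1)


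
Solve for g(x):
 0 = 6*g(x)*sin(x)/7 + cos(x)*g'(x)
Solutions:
 g(x) = C1*cos(x)^(6/7)


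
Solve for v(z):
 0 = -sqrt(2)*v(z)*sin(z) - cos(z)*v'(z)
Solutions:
 v(z) = C1*cos(z)^(sqrt(2))


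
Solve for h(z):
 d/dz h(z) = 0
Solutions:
 h(z) = C1


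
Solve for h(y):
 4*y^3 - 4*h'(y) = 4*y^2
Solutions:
 h(y) = C1 + y^4/4 - y^3/3


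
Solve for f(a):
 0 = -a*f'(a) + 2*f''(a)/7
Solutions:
 f(a) = C1 + C2*erfi(sqrt(7)*a/2)


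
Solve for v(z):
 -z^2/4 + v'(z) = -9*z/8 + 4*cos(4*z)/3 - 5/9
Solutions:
 v(z) = C1 + z^3/12 - 9*z^2/16 - 5*z/9 + sin(4*z)/3


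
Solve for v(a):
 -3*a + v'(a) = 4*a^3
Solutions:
 v(a) = C1 + a^4 + 3*a^2/2


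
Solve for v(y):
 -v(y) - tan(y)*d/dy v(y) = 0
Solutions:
 v(y) = C1/sin(y)


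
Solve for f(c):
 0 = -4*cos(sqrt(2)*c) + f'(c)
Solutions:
 f(c) = C1 + 2*sqrt(2)*sin(sqrt(2)*c)


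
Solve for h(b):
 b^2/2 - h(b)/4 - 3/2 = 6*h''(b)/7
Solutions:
 h(b) = C1*sin(sqrt(42)*b/12) + C2*cos(sqrt(42)*b/12) + 2*b^2 - 138/7


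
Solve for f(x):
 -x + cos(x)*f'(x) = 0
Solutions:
 f(x) = C1 + Integral(x/cos(x), x)


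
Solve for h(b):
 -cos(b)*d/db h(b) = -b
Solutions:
 h(b) = C1 + Integral(b/cos(b), b)


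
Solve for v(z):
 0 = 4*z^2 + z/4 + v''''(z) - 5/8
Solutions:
 v(z) = C1 + C2*z + C3*z^2 + C4*z^3 - z^6/90 - z^5/480 + 5*z^4/192


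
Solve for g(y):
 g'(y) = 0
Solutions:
 g(y) = C1


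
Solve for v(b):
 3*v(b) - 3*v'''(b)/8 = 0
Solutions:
 v(b) = C3*exp(2*b) + (C1*sin(sqrt(3)*b) + C2*cos(sqrt(3)*b))*exp(-b)


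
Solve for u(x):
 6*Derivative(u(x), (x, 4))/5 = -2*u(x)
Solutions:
 u(x) = (C1*sin(sqrt(2)*3^(3/4)*5^(1/4)*x/6) + C2*cos(sqrt(2)*3^(3/4)*5^(1/4)*x/6))*exp(-sqrt(2)*3^(3/4)*5^(1/4)*x/6) + (C3*sin(sqrt(2)*3^(3/4)*5^(1/4)*x/6) + C4*cos(sqrt(2)*3^(3/4)*5^(1/4)*x/6))*exp(sqrt(2)*3^(3/4)*5^(1/4)*x/6)


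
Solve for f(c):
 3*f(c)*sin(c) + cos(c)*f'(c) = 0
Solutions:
 f(c) = C1*cos(c)^3


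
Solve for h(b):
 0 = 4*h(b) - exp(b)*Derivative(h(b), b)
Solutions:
 h(b) = C1*exp(-4*exp(-b))


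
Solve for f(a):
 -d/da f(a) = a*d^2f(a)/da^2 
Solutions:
 f(a) = C1 + C2*log(a)


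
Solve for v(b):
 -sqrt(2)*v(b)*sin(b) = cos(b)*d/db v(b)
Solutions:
 v(b) = C1*cos(b)^(sqrt(2))


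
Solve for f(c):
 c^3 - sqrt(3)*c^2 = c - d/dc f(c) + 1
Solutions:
 f(c) = C1 - c^4/4 + sqrt(3)*c^3/3 + c^2/2 + c


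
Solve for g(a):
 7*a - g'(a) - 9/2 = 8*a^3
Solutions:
 g(a) = C1 - 2*a^4 + 7*a^2/2 - 9*a/2


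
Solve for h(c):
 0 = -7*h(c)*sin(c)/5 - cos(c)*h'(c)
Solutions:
 h(c) = C1*cos(c)^(7/5)


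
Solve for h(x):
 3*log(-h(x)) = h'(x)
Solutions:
 -li(-h(x)) = C1 + 3*x


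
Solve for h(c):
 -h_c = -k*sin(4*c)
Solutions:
 h(c) = C1 - k*cos(4*c)/4


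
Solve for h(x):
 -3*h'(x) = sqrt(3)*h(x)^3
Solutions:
 h(x) = -sqrt(6)*sqrt(-1/(C1 - sqrt(3)*x))/2
 h(x) = sqrt(6)*sqrt(-1/(C1 - sqrt(3)*x))/2


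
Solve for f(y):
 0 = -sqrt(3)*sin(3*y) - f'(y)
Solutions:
 f(y) = C1 + sqrt(3)*cos(3*y)/3


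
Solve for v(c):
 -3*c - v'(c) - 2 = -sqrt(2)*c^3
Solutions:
 v(c) = C1 + sqrt(2)*c^4/4 - 3*c^2/2 - 2*c


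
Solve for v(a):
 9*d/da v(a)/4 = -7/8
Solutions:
 v(a) = C1 - 7*a/18


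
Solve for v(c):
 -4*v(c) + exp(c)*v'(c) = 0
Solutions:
 v(c) = C1*exp(-4*exp(-c))


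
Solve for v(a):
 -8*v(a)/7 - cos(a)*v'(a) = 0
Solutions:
 v(a) = C1*(sin(a) - 1)^(4/7)/(sin(a) + 1)^(4/7)


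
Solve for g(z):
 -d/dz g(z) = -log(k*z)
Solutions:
 g(z) = C1 + z*log(k*z) - z


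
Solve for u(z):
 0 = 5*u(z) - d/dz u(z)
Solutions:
 u(z) = C1*exp(5*z)


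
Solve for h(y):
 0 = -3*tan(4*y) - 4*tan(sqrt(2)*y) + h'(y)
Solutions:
 h(y) = C1 - 3*log(cos(4*y))/4 - 2*sqrt(2)*log(cos(sqrt(2)*y))


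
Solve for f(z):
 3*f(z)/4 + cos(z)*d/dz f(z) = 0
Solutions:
 f(z) = C1*(sin(z) - 1)^(3/8)/(sin(z) + 1)^(3/8)


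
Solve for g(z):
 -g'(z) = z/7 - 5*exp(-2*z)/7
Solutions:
 g(z) = C1 - z^2/14 - 5*exp(-2*z)/14


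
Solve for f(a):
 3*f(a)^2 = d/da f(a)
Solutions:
 f(a) = -1/(C1 + 3*a)


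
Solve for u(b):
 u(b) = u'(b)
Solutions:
 u(b) = C1*exp(b)


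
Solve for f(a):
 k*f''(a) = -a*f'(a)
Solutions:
 f(a) = C1 + C2*sqrt(k)*erf(sqrt(2)*a*sqrt(1/k)/2)


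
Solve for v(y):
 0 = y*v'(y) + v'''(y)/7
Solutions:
 v(y) = C1 + Integral(C2*airyai(-7^(1/3)*y) + C3*airybi(-7^(1/3)*y), y)


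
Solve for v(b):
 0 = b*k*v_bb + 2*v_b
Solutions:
 v(b) = C1 + b^(((re(k) - 2)*re(k) + im(k)^2)/(re(k)^2 + im(k)^2))*(C2*sin(2*log(b)*Abs(im(k))/(re(k)^2 + im(k)^2)) + C3*cos(2*log(b)*im(k)/(re(k)^2 + im(k)^2)))


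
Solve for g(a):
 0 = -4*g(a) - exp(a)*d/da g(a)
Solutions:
 g(a) = C1*exp(4*exp(-a))


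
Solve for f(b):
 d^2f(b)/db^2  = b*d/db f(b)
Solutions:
 f(b) = C1 + C2*erfi(sqrt(2)*b/2)


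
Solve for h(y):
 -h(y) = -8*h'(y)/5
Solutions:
 h(y) = C1*exp(5*y/8)


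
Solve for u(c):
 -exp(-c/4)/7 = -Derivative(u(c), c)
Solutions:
 u(c) = C1 - 4*exp(-c/4)/7


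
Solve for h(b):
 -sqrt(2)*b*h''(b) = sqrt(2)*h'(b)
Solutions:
 h(b) = C1 + C2*log(b)


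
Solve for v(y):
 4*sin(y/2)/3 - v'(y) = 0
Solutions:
 v(y) = C1 - 8*cos(y/2)/3


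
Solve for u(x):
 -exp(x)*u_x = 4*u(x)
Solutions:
 u(x) = C1*exp(4*exp(-x))


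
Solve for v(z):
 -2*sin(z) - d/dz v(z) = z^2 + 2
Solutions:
 v(z) = C1 - z^3/3 - 2*z + 2*cos(z)


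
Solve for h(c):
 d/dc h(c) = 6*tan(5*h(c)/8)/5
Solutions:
 h(c) = -8*asin(C1*exp(3*c/4))/5 + 8*pi/5
 h(c) = 8*asin(C1*exp(3*c/4))/5


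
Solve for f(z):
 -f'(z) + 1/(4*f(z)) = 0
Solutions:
 f(z) = -sqrt(C1 + 2*z)/2
 f(z) = sqrt(C1 + 2*z)/2


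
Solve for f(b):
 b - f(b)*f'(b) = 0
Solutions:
 f(b) = -sqrt(C1 + b^2)
 f(b) = sqrt(C1 + b^2)


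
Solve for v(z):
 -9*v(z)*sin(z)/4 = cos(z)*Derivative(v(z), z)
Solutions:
 v(z) = C1*cos(z)^(9/4)


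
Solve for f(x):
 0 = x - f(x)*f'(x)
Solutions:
 f(x) = -sqrt(C1 + x^2)
 f(x) = sqrt(C1 + x^2)


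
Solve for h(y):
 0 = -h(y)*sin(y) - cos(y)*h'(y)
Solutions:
 h(y) = C1*cos(y)


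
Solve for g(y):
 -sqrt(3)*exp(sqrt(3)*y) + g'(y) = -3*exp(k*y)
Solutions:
 g(y) = C1 + exp(sqrt(3)*y) - 3*exp(k*y)/k


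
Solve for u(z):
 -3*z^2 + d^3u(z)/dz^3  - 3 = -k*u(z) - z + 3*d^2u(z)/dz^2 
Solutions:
 u(z) = C1*exp(z*(-(k/2 + sqrt((k - 2)^2 - 4)/2 - 1)^(1/3) + 1 - 1/(k/2 + sqrt((k - 2)^2 - 4)/2 - 1)^(1/3))) + C2*exp(z*((k/2 + sqrt((k - 2)^2 - 4)/2 - 1)^(1/3)/2 - sqrt(3)*I*(k/2 + sqrt((k - 2)^2 - 4)/2 - 1)^(1/3)/2 + 1 - 2/((-1 + sqrt(3)*I)*(k/2 + sqrt((k - 2)^2 - 4)/2 - 1)^(1/3)))) + C3*exp(z*((k/2 + sqrt((k - 2)^2 - 4)/2 - 1)^(1/3)/2 + sqrt(3)*I*(k/2 + sqrt((k - 2)^2 - 4)/2 - 1)^(1/3)/2 + 1 + 2/((1 + sqrt(3)*I)*(k/2 + sqrt((k - 2)^2 - 4)/2 - 1)^(1/3)))) + 3*z^2/k - z/k + 3/k + 18/k^2


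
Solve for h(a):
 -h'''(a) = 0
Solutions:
 h(a) = C1 + C2*a + C3*a^2


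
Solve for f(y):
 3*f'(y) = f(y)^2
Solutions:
 f(y) = -3/(C1 + y)


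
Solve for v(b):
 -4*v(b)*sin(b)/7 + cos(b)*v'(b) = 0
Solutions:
 v(b) = C1/cos(b)^(4/7)


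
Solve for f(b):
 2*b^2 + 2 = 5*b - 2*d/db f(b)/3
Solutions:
 f(b) = C1 - b^3 + 15*b^2/4 - 3*b


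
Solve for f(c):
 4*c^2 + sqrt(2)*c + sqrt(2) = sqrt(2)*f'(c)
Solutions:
 f(c) = C1 + 2*sqrt(2)*c^3/3 + c^2/2 + c


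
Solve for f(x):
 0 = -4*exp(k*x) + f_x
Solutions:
 f(x) = C1 + 4*exp(k*x)/k


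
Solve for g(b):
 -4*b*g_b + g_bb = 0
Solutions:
 g(b) = C1 + C2*erfi(sqrt(2)*b)


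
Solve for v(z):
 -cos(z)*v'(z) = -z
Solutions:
 v(z) = C1 + Integral(z/cos(z), z)


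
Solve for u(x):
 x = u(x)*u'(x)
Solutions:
 u(x) = -sqrt(C1 + x^2)
 u(x) = sqrt(C1 + x^2)


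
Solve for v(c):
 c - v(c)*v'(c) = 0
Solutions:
 v(c) = -sqrt(C1 + c^2)
 v(c) = sqrt(C1 + c^2)


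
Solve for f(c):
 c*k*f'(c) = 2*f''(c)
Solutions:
 f(c) = Piecewise((-sqrt(pi)*C1*erf(c*sqrt(-k)/2)/sqrt(-k) - C2, (k > 0) | (k < 0)), (-C1*c - C2, True))


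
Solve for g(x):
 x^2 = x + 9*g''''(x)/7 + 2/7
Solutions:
 g(x) = C1 + C2*x + C3*x^2 + C4*x^3 + 7*x^6/3240 - 7*x^5/1080 - x^4/108


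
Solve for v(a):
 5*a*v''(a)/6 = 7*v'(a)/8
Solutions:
 v(a) = C1 + C2*a^(41/20)


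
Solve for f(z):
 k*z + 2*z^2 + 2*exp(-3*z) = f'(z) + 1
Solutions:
 f(z) = C1 + k*z^2/2 + 2*z^3/3 - z - 2*exp(-3*z)/3


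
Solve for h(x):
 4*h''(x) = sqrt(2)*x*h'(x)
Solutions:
 h(x) = C1 + C2*erfi(2^(3/4)*x/4)


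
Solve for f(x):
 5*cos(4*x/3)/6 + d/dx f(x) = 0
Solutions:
 f(x) = C1 - 5*sin(4*x/3)/8


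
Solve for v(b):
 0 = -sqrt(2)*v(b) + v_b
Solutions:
 v(b) = C1*exp(sqrt(2)*b)


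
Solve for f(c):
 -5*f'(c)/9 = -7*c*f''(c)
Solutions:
 f(c) = C1 + C2*c^(68/63)


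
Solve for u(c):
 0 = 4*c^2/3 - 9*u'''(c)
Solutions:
 u(c) = C1 + C2*c + C3*c^2 + c^5/405


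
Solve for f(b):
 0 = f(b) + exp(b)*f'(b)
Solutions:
 f(b) = C1*exp(exp(-b))


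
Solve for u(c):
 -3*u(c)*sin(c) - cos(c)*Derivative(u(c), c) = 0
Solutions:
 u(c) = C1*cos(c)^3


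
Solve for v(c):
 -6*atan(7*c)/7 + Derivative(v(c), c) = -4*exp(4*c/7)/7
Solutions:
 v(c) = C1 + 6*c*atan(7*c)/7 - exp(4*c/7) - 3*log(49*c^2 + 1)/49


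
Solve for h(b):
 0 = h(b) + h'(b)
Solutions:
 h(b) = C1*exp(-b)


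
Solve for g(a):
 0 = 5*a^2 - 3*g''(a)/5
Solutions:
 g(a) = C1 + C2*a + 25*a^4/36


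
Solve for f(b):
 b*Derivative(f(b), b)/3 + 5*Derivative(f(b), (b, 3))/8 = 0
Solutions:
 f(b) = C1 + Integral(C2*airyai(-2*15^(2/3)*b/15) + C3*airybi(-2*15^(2/3)*b/15), b)


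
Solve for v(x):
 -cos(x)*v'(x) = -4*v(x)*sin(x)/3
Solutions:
 v(x) = C1/cos(x)^(4/3)


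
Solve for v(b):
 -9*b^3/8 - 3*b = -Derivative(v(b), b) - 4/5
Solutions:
 v(b) = C1 + 9*b^4/32 + 3*b^2/2 - 4*b/5


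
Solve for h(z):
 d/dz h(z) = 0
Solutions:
 h(z) = C1


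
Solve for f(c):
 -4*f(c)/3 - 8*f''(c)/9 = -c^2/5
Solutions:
 f(c) = C1*sin(sqrt(6)*c/2) + C2*cos(sqrt(6)*c/2) + 3*c^2/20 - 1/5


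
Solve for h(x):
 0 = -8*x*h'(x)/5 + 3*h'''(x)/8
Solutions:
 h(x) = C1 + Integral(C2*airyai(4*15^(2/3)*x/15) + C3*airybi(4*15^(2/3)*x/15), x)


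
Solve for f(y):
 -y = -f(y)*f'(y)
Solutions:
 f(y) = -sqrt(C1 + y^2)
 f(y) = sqrt(C1 + y^2)


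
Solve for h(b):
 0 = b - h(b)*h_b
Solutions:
 h(b) = -sqrt(C1 + b^2)
 h(b) = sqrt(C1 + b^2)


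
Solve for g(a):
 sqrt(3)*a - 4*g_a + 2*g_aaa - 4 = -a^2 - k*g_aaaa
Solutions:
 g(a) = C1 + C2*exp(-a*(2^(1/3)*(sqrt(((-27 + 4/k^2)^2 - 16/k^4)/k^2) - 27/k + 4/k^3)^(1/3) + 2/k + 2*2^(2/3)/(k^2*(sqrt(((-27 + 4/k^2)^2 - 16/k^4)/k^2) - 27/k + 4/k^3)^(1/3)))/3) + C3*exp(a*(2^(1/3)*(sqrt(((-27 + 4/k^2)^2 - 16/k^4)/k^2) - 27/k + 4/k^3)^(1/3) - 2^(1/3)*sqrt(3)*I*(sqrt(((-27 + 4/k^2)^2 - 16/k^4)/k^2) - 27/k + 4/k^3)^(1/3) - 4/k - 8*2^(2/3)/(k^2*(-1 + sqrt(3)*I)*(sqrt(((-27 + 4/k^2)^2 - 16/k^4)/k^2) - 27/k + 4/k^3)^(1/3)))/6) + C4*exp(a*(2^(1/3)*(sqrt(((-27 + 4/k^2)^2 - 16/k^4)/k^2) - 27/k + 4/k^3)^(1/3) + 2^(1/3)*sqrt(3)*I*(sqrt(((-27 + 4/k^2)^2 - 16/k^4)/k^2) - 27/k + 4/k^3)^(1/3) - 4/k + 8*2^(2/3)/(k^2*(1 + sqrt(3)*I)*(sqrt(((-27 + 4/k^2)^2 - 16/k^4)/k^2) - 27/k + 4/k^3)^(1/3)))/6) + a^3/12 + sqrt(3)*a^2/8 - 3*a/4


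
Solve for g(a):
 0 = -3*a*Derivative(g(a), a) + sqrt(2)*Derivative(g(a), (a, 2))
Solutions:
 g(a) = C1 + C2*erfi(2^(1/4)*sqrt(3)*a/2)


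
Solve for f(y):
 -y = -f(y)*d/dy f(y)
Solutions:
 f(y) = -sqrt(C1 + y^2)
 f(y) = sqrt(C1 + y^2)


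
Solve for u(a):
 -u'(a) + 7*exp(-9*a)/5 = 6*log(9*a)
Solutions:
 u(a) = C1 - 6*a*log(a) + 6*a*(1 - 2*log(3)) - 7*exp(-9*a)/45


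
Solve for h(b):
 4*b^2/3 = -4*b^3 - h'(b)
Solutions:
 h(b) = C1 - b^4 - 4*b^3/9


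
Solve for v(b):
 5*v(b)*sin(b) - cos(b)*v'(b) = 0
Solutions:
 v(b) = C1/cos(b)^5


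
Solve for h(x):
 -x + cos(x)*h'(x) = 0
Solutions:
 h(x) = C1 + Integral(x/cos(x), x)


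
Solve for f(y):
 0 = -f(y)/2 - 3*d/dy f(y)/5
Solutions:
 f(y) = C1*exp(-5*y/6)


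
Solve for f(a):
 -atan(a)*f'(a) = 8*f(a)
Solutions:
 f(a) = C1*exp(-8*Integral(1/atan(a), a))


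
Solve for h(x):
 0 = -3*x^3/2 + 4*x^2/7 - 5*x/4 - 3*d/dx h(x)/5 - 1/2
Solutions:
 h(x) = C1 - 5*x^4/8 + 20*x^3/63 - 25*x^2/24 - 5*x/6


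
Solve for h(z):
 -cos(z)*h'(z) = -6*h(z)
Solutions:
 h(z) = C1*(sin(z)^3 + 3*sin(z)^2 + 3*sin(z) + 1)/(sin(z)^3 - 3*sin(z)^2 + 3*sin(z) - 1)


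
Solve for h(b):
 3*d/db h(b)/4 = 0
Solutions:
 h(b) = C1


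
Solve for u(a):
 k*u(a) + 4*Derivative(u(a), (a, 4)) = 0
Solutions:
 u(a) = C1*exp(-sqrt(2)*a*(-k)^(1/4)/2) + C2*exp(sqrt(2)*a*(-k)^(1/4)/2) + C3*exp(-sqrt(2)*I*a*(-k)^(1/4)/2) + C4*exp(sqrt(2)*I*a*(-k)^(1/4)/2)


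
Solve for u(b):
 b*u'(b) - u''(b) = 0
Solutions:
 u(b) = C1 + C2*erfi(sqrt(2)*b/2)


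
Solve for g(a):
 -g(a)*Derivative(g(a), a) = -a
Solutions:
 g(a) = -sqrt(C1 + a^2)
 g(a) = sqrt(C1 + a^2)


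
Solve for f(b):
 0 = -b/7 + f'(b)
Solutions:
 f(b) = C1 + b^2/14


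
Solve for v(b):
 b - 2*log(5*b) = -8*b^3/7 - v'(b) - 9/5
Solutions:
 v(b) = C1 - 2*b^4/7 - b^2/2 + 2*b*log(b) - 19*b/5 + 2*b*log(5)


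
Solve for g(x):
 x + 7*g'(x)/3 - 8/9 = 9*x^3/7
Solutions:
 g(x) = C1 + 27*x^4/196 - 3*x^2/14 + 8*x/21


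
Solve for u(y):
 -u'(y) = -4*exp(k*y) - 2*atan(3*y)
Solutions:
 u(y) = C1 + 2*y*atan(3*y) + 4*Piecewise((exp(k*y)/k, Ne(k, 0)), (y, True)) - log(9*y^2 + 1)/3


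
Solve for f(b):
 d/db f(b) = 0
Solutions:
 f(b) = C1


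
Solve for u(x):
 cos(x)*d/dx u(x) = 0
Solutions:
 u(x) = C1


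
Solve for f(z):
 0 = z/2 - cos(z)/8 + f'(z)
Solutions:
 f(z) = C1 - z^2/4 + sin(z)/8


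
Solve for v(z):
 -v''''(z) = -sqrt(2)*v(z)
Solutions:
 v(z) = C1*exp(-2^(1/8)*z) + C2*exp(2^(1/8)*z) + C3*sin(2^(1/8)*z) + C4*cos(2^(1/8)*z)


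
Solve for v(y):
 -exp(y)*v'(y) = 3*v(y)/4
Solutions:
 v(y) = C1*exp(3*exp(-y)/4)


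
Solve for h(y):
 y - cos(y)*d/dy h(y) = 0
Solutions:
 h(y) = C1 + Integral(y/cos(y), y)


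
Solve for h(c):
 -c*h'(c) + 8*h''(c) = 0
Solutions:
 h(c) = C1 + C2*erfi(c/4)


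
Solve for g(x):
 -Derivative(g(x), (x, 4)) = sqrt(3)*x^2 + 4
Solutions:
 g(x) = C1 + C2*x + C3*x^2 + C4*x^3 - sqrt(3)*x^6/360 - x^4/6


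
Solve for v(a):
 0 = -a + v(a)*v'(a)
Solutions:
 v(a) = -sqrt(C1 + a^2)
 v(a) = sqrt(C1 + a^2)


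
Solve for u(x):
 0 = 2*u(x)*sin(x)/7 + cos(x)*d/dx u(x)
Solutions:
 u(x) = C1*cos(x)^(2/7)


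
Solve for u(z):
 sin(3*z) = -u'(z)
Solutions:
 u(z) = C1 + cos(3*z)/3


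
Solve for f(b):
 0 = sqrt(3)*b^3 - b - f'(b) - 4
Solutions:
 f(b) = C1 + sqrt(3)*b^4/4 - b^2/2 - 4*b


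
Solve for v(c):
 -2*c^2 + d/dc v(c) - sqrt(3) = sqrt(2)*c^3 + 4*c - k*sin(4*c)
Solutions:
 v(c) = C1 + sqrt(2)*c^4/4 + 2*c^3/3 + 2*c^2 + sqrt(3)*c + k*cos(4*c)/4


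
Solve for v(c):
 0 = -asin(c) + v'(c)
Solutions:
 v(c) = C1 + c*asin(c) + sqrt(1 - c^2)


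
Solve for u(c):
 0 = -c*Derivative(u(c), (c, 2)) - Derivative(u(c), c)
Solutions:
 u(c) = C1 + C2*log(c)


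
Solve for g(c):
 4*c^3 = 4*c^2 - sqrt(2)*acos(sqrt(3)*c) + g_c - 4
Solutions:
 g(c) = C1 + c^4 - 4*c^3/3 + 4*c + sqrt(2)*(c*acos(sqrt(3)*c) - sqrt(3)*sqrt(1 - 3*c^2)/3)


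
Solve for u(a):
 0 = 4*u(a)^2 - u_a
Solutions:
 u(a) = -1/(C1 + 4*a)


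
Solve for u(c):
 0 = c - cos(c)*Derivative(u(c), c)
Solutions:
 u(c) = C1 + Integral(c/cos(c), c)


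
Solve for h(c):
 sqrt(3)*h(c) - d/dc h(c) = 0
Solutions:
 h(c) = C1*exp(sqrt(3)*c)


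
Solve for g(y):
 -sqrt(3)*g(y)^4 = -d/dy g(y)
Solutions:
 g(y) = (-1/(C1 + 3*sqrt(3)*y))^(1/3)
 g(y) = (-1/(C1 + sqrt(3)*y))^(1/3)*(-3^(2/3) - 3*3^(1/6)*I)/6
 g(y) = (-1/(C1 + sqrt(3)*y))^(1/3)*(-3^(2/3) + 3*3^(1/6)*I)/6


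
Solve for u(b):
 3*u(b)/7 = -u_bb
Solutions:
 u(b) = C1*sin(sqrt(21)*b/7) + C2*cos(sqrt(21)*b/7)


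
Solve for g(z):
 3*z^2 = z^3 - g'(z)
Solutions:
 g(z) = C1 + z^4/4 - z^3


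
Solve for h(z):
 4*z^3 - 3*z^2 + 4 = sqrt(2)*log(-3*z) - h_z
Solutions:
 h(z) = C1 - z^4 + z^3 + sqrt(2)*z*log(-z) + z*(-4 - sqrt(2) + sqrt(2)*log(3))


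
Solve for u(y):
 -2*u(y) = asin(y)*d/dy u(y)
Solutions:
 u(y) = C1*exp(-2*Integral(1/asin(y), y))


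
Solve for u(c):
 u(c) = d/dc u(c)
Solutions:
 u(c) = C1*exp(c)


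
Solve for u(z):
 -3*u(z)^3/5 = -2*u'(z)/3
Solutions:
 u(z) = -sqrt(5)*sqrt(-1/(C1 + 9*z))
 u(z) = sqrt(5)*sqrt(-1/(C1 + 9*z))


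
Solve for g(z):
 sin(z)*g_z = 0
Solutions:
 g(z) = C1


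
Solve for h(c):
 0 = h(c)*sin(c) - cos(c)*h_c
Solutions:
 h(c) = C1/cos(c)


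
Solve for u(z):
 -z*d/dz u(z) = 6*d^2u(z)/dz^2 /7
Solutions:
 u(z) = C1 + C2*erf(sqrt(21)*z/6)


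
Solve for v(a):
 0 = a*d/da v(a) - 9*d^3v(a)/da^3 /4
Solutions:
 v(a) = C1 + Integral(C2*airyai(2^(2/3)*3^(1/3)*a/3) + C3*airybi(2^(2/3)*3^(1/3)*a/3), a)


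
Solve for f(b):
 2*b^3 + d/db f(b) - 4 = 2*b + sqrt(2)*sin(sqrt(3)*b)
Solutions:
 f(b) = C1 - b^4/2 + b^2 + 4*b - sqrt(6)*cos(sqrt(3)*b)/3


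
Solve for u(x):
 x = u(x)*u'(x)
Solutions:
 u(x) = -sqrt(C1 + x^2)
 u(x) = sqrt(C1 + x^2)


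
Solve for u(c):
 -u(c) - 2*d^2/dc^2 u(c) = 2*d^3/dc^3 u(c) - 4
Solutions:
 u(c) = C1*exp(c*(-4 + 2*2^(2/3)/(3*sqrt(105) + 31)^(1/3) + 2^(1/3)*(3*sqrt(105) + 31)^(1/3))/12)*sin(2^(1/3)*sqrt(3)*c*(-(3*sqrt(105) + 31)^(1/3) + 2*2^(1/3)/(3*sqrt(105) + 31)^(1/3))/12) + C2*exp(c*(-4 + 2*2^(2/3)/(3*sqrt(105) + 31)^(1/3) + 2^(1/3)*(3*sqrt(105) + 31)^(1/3))/12)*cos(2^(1/3)*sqrt(3)*c*(-(3*sqrt(105) + 31)^(1/3) + 2*2^(1/3)/(3*sqrt(105) + 31)^(1/3))/12) + C3*exp(-c*(2*2^(2/3)/(3*sqrt(105) + 31)^(1/3) + 2 + 2^(1/3)*(3*sqrt(105) + 31)^(1/3))/6) + 4


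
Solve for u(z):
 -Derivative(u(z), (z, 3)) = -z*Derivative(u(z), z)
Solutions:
 u(z) = C1 + Integral(C2*airyai(z) + C3*airybi(z), z)


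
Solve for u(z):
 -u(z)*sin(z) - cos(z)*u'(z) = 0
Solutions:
 u(z) = C1*cos(z)


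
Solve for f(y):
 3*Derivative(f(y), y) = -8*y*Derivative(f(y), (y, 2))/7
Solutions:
 f(y) = C1 + C2/y^(13/8)


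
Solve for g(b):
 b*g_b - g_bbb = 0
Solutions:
 g(b) = C1 + Integral(C2*airyai(b) + C3*airybi(b), b)


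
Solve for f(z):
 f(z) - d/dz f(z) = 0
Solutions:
 f(z) = C1*exp(z)


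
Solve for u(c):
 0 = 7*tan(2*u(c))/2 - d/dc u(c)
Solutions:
 u(c) = -asin(C1*exp(7*c))/2 + pi/2
 u(c) = asin(C1*exp(7*c))/2


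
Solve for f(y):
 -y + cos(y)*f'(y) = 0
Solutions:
 f(y) = C1 + Integral(y/cos(y), y)


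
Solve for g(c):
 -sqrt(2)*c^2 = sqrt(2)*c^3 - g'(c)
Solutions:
 g(c) = C1 + sqrt(2)*c^4/4 + sqrt(2)*c^3/3


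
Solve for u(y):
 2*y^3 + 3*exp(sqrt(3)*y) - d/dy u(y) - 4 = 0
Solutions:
 u(y) = C1 + y^4/2 - 4*y + sqrt(3)*exp(sqrt(3)*y)


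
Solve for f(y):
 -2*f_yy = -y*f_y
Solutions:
 f(y) = C1 + C2*erfi(y/2)


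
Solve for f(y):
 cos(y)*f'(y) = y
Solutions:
 f(y) = C1 + Integral(y/cos(y), y)


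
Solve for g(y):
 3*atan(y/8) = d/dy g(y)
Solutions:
 g(y) = C1 + 3*y*atan(y/8) - 12*log(y^2 + 64)


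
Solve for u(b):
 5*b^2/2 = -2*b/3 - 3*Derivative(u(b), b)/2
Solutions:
 u(b) = C1 - 5*b^3/9 - 2*b^2/9


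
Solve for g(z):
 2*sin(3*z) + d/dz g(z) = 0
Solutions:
 g(z) = C1 + 2*cos(3*z)/3


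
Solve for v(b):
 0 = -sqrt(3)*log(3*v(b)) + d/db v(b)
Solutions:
 -sqrt(3)*Integral(1/(log(_y) + log(3)), (_y, v(b)))/3 = C1 - b


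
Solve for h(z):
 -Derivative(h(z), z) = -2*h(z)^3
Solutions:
 h(z) = -sqrt(2)*sqrt(-1/(C1 + 2*z))/2
 h(z) = sqrt(2)*sqrt(-1/(C1 + 2*z))/2


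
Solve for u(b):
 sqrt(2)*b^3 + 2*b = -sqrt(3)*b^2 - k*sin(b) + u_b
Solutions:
 u(b) = C1 + sqrt(2)*b^4/4 + sqrt(3)*b^3/3 + b^2 - k*cos(b)


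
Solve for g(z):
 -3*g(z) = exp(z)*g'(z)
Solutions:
 g(z) = C1*exp(3*exp(-z))


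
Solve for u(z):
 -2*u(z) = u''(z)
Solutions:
 u(z) = C1*sin(sqrt(2)*z) + C2*cos(sqrt(2)*z)


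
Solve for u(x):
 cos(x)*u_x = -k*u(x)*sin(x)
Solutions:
 u(x) = C1*exp(k*log(cos(x)))


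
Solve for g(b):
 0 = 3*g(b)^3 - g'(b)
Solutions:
 g(b) = -sqrt(2)*sqrt(-1/(C1 + 3*b))/2
 g(b) = sqrt(2)*sqrt(-1/(C1 + 3*b))/2


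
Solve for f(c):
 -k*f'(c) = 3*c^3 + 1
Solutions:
 f(c) = C1 - 3*c^4/(4*k) - c/k


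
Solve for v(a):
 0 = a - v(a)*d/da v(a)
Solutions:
 v(a) = -sqrt(C1 + a^2)
 v(a) = sqrt(C1 + a^2)


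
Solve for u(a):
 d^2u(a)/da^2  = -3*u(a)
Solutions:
 u(a) = C1*sin(sqrt(3)*a) + C2*cos(sqrt(3)*a)


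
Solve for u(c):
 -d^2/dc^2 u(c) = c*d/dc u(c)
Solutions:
 u(c) = C1 + C2*erf(sqrt(2)*c/2)


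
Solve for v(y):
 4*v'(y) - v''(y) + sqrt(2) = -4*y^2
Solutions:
 v(y) = C1 + C2*exp(4*y) - y^3/3 - y^2/4 - sqrt(2)*y/4 - y/8


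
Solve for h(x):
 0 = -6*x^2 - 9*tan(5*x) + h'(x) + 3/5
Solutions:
 h(x) = C1 + 2*x^3 - 3*x/5 - 9*log(cos(5*x))/5


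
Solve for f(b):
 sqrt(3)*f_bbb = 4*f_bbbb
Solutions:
 f(b) = C1 + C2*b + C3*b^2 + C4*exp(sqrt(3)*b/4)


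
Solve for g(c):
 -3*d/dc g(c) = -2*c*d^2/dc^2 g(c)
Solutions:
 g(c) = C1 + C2*c^(5/2)


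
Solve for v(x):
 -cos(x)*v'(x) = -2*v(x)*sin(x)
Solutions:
 v(x) = C1/cos(x)^2


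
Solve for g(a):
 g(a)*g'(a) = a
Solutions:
 g(a) = -sqrt(C1 + a^2)
 g(a) = sqrt(C1 + a^2)


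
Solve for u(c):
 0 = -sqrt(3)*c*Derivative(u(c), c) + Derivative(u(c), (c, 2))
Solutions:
 u(c) = C1 + C2*erfi(sqrt(2)*3^(1/4)*c/2)


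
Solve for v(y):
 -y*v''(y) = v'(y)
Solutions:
 v(y) = C1 + C2*log(y)


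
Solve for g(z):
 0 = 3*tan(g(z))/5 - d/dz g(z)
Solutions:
 g(z) = pi - asin(C1*exp(3*z/5))
 g(z) = asin(C1*exp(3*z/5))


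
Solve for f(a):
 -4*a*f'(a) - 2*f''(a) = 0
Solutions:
 f(a) = C1 + C2*erf(a)


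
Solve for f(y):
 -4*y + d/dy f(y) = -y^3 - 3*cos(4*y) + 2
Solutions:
 f(y) = C1 - y^4/4 + 2*y^2 + 2*y - 3*sin(4*y)/4


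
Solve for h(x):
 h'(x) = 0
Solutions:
 h(x) = C1


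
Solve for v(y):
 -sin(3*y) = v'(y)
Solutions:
 v(y) = C1 + cos(3*y)/3


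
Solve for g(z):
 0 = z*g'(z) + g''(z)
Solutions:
 g(z) = C1 + C2*erf(sqrt(2)*z/2)


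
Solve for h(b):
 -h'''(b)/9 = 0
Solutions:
 h(b) = C1 + C2*b + C3*b^2


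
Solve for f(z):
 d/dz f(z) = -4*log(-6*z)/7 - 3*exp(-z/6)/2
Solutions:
 f(z) = C1 - 4*z*log(-z)/7 + 4*z*(1 - log(6))/7 + 9*exp(-z/6)


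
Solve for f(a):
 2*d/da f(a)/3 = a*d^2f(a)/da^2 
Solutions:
 f(a) = C1 + C2*a^(5/3)


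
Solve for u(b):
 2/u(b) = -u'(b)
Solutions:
 u(b) = -sqrt(C1 - 4*b)
 u(b) = sqrt(C1 - 4*b)


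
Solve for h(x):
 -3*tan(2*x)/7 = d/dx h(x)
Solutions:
 h(x) = C1 + 3*log(cos(2*x))/14


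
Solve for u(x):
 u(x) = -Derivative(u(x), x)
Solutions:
 u(x) = C1*exp(-x)


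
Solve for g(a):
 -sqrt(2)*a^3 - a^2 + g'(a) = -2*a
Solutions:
 g(a) = C1 + sqrt(2)*a^4/4 + a^3/3 - a^2


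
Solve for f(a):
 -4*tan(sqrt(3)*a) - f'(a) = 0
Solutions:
 f(a) = C1 + 4*sqrt(3)*log(cos(sqrt(3)*a))/3


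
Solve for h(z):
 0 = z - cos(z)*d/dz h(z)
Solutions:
 h(z) = C1 + Integral(z/cos(z), z)


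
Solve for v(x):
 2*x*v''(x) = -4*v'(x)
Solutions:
 v(x) = C1 + C2/x


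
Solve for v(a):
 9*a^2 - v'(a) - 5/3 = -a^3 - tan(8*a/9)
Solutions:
 v(a) = C1 + a^4/4 + 3*a^3 - 5*a/3 - 9*log(cos(8*a/9))/8


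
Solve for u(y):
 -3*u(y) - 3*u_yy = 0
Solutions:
 u(y) = C1*sin(y) + C2*cos(y)


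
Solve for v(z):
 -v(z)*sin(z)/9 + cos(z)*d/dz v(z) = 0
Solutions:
 v(z) = C1/cos(z)^(1/9)


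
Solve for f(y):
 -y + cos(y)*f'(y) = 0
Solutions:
 f(y) = C1 + Integral(y/cos(y), y)


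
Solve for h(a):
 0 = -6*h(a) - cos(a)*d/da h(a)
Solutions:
 h(a) = C1*(sin(a)^3 - 3*sin(a)^2 + 3*sin(a) - 1)/(sin(a)^3 + 3*sin(a)^2 + 3*sin(a) + 1)


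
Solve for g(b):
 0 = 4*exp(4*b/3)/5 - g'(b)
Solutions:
 g(b) = C1 + 3*exp(4*b/3)/5


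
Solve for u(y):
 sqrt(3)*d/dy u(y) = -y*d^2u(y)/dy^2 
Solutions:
 u(y) = C1 + C2*y^(1 - sqrt(3))


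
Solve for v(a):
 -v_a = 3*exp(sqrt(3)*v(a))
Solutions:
 v(a) = sqrt(3)*(2*log(1/(C1 + 3*a)) - log(3))/6


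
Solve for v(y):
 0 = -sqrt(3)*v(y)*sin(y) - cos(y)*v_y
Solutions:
 v(y) = C1*cos(y)^(sqrt(3))


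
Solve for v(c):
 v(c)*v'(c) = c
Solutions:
 v(c) = -sqrt(C1 + c^2)
 v(c) = sqrt(C1 + c^2)


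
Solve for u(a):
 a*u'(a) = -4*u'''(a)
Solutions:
 u(a) = C1 + Integral(C2*airyai(-2^(1/3)*a/2) + C3*airybi(-2^(1/3)*a/2), a)


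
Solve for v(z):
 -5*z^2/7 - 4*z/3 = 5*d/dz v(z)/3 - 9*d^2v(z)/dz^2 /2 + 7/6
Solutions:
 v(z) = C1 + C2*exp(10*z/27) - z^3/7 - 109*z^2/70 - 1594*z/175


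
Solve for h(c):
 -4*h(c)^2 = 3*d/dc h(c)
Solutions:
 h(c) = 3/(C1 + 4*c)


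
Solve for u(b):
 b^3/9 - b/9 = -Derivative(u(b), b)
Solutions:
 u(b) = C1 - b^4/36 + b^2/18


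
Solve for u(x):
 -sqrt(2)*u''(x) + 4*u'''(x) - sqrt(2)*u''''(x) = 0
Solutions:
 u(x) = C1 + C2*x + C3*exp(x*(-1 + sqrt(2))) + C4*exp(x*(1 + sqrt(2)))


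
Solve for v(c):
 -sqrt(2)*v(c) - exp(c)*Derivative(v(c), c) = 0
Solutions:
 v(c) = C1*exp(sqrt(2)*exp(-c))


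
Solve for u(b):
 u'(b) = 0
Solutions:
 u(b) = C1


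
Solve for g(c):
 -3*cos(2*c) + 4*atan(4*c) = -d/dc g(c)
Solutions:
 g(c) = C1 - 4*c*atan(4*c) + log(16*c^2 + 1)/2 + 3*sin(2*c)/2


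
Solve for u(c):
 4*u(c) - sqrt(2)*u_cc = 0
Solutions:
 u(c) = C1*exp(-2^(3/4)*c) + C2*exp(2^(3/4)*c)


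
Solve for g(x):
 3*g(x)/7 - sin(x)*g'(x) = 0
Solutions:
 g(x) = C1*(cos(x) - 1)^(3/14)/(cos(x) + 1)^(3/14)


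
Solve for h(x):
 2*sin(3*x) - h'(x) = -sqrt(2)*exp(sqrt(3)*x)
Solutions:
 h(x) = C1 + sqrt(6)*exp(sqrt(3)*x)/3 - 2*cos(3*x)/3


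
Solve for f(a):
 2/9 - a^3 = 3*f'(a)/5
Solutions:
 f(a) = C1 - 5*a^4/12 + 10*a/27


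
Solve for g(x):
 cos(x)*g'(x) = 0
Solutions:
 g(x) = C1


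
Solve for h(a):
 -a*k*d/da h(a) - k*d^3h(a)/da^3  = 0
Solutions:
 h(a) = C1 + Integral(C2*airyai(-a) + C3*airybi(-a), a)


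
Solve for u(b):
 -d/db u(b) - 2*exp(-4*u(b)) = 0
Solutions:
 u(b) = log(-I*(C1 - 8*b)^(1/4))
 u(b) = log(I*(C1 - 8*b)^(1/4))
 u(b) = log(-(C1 - 8*b)^(1/4))
 u(b) = log(C1 - 8*b)/4


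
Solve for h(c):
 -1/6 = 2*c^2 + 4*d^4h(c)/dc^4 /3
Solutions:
 h(c) = C1 + C2*c + C3*c^2 + C4*c^3 - c^6/240 - c^4/192


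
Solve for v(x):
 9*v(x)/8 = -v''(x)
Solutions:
 v(x) = C1*sin(3*sqrt(2)*x/4) + C2*cos(3*sqrt(2)*x/4)


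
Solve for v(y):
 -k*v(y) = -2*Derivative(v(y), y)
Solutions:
 v(y) = C1*exp(k*y/2)


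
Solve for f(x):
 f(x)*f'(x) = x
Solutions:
 f(x) = -sqrt(C1 + x^2)
 f(x) = sqrt(C1 + x^2)


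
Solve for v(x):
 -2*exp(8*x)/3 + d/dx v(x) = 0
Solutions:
 v(x) = C1 + exp(8*x)/12


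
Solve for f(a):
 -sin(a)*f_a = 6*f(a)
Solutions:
 f(a) = C1*(cos(a)^3 + 3*cos(a)^2 + 3*cos(a) + 1)/(cos(a)^3 - 3*cos(a)^2 + 3*cos(a) - 1)


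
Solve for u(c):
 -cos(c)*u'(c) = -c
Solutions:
 u(c) = C1 + Integral(c/cos(c), c)


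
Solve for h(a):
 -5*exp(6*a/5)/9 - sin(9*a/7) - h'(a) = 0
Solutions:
 h(a) = C1 - 25*exp(6*a/5)/54 + 7*cos(9*a/7)/9


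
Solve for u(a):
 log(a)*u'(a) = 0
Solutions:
 u(a) = C1


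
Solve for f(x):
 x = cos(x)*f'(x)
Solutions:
 f(x) = C1 + Integral(x/cos(x), x)


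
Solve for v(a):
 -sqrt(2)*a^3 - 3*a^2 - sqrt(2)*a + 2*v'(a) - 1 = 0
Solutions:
 v(a) = C1 + sqrt(2)*a^4/8 + a^3/2 + sqrt(2)*a^2/4 + a/2


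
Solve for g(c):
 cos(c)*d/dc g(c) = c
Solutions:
 g(c) = C1 + Integral(c/cos(c), c)


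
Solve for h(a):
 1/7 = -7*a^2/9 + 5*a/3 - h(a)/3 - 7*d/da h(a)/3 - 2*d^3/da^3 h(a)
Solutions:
 h(a) = C1*exp(-2^(1/3)*a*(-(9 + sqrt(767))^(1/3) + 7*2^(1/3)/(9 + sqrt(767))^(1/3))/12)*sin(2^(1/3)*sqrt(3)*a*(7*2^(1/3)/(9 + sqrt(767))^(1/3) + (9 + sqrt(767))^(1/3))/12) + C2*exp(-2^(1/3)*a*(-(9 + sqrt(767))^(1/3) + 7*2^(1/3)/(9 + sqrt(767))^(1/3))/12)*cos(2^(1/3)*sqrt(3)*a*(7*2^(1/3)/(9 + sqrt(767))^(1/3) + (9 + sqrt(767))^(1/3))/12) + C3*exp(2^(1/3)*a*(-(9 + sqrt(767))^(1/3) + 7*2^(1/3)/(9 + sqrt(767))^(1/3))/6) - 7*a^2/3 + 113*a/3 - 5546/21


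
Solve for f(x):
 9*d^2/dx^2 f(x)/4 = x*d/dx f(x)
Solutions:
 f(x) = C1 + C2*erfi(sqrt(2)*x/3)
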